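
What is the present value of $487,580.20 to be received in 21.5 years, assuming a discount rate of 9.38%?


Present value formula: PV = FV / (1 + r)^t
PV = $487,580.20 / (1 + 0.0938)^21.5
PV = $487,580.20 / 6.8732994
PV = $70,938.30

PV = FV / (1 + r)^t = $70,938.30


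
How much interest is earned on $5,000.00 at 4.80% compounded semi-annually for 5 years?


Compound interest earned = final amount − principal.
A = P(1 + r/n)^(nt) = $5,000.00 × (1 + 0.048/2)^(2 × 5) = $6,338.25
Interest = A − P = $6,338.25 − $5,000.00 = $1,338.25

Interest = A - P = $1,338.25


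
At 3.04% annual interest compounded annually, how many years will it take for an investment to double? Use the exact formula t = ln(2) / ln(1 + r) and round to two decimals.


Doubling condition: (1 + r)^t = 2
Take ln of both sides: t × ln(1 + r) = ln(2)
t = ln(2) / ln(1 + r)
t = 0.693147 / 0.029947
t = 23.15

t = ln(2) / ln(1 + r) = 23.15 years


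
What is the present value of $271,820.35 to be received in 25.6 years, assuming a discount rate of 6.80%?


Present value formula: PV = FV / (1 + r)^t
PV = $271,820.35 / (1 + 0.068)^25.6
PV = $271,820.35 / 5.387956
PV = $50,449.62

PV = FV / (1 + r)^t = $50,449.62


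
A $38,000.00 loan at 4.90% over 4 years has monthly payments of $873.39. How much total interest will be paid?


Total paid over the life of the loan = PMT × n.
Total paid = $873.39 × 48 = $41,922.72
Total interest = total paid − principal = $41,922.72 − $38,000.00 = $3,922.72

Total interest = (PMT × n) - PV = $3,922.72


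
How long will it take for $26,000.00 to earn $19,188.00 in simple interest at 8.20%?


Rearrange the simple interest formula for t:
I = P × r × t  ⇒  t = I / (P × r)
t = $19,188.00 / ($26,000.00 × 0.082)
t = 9

t = I/(P×r) = 9 years


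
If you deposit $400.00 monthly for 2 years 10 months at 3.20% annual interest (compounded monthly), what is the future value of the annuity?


Future value of an ordinary annuity: FV = PMT × ((1 + r)^n − 1) / r
Monthly rate r = 0.032/12 ≈ 0.00266667, n = 34
FV = $400.00 × ((1 + 0.032/12)^34 − 1) / (0.032/12)
FV = $400.00 × 35.539447
FV = $14,215.78

FV = PMT × ((1+r)^n - 1)/r = $14,215.78


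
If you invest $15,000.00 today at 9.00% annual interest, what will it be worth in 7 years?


Future value formula: FV = PV × (1 + r)^t
FV = $15,000.00 × (1 + 0.09)^7
FV = $15,000.00 × 1.8280391
FV = $27,420.59

FV = PV × (1 + r)^t = $27,420.59


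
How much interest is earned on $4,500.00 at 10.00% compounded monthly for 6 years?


Compound interest earned = final amount − principal.
A = P(1 + r/n)^(nt) = $4,500.00 × (1 + 0.1/12)^(12 × 6) = $8,179.17
Interest = A − P = $8,179.17 − $4,500.00 = $3,679.17

Interest = A - P = $3,679.17


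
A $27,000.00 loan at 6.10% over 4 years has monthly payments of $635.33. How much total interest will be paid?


Total paid over the life of the loan = PMT × n.
Total paid = $635.33 × 48 = $30,495.84
Total interest = total paid − principal = $30,495.84 − $27,000.00 = $3,495.84

Total interest = (PMT × n) - PV = $3,495.84


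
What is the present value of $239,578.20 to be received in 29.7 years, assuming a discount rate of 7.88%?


Present value formula: PV = FV / (1 + r)^t
PV = $239,578.20 / (1 + 0.0788)^29.7
PV = $239,578.20 / 9.513621
PV = $25,182.65

PV = FV / (1 + r)^t = $25,182.65


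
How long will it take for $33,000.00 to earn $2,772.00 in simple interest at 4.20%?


Rearrange the simple interest formula for t:
I = P × r × t  ⇒  t = I / (P × r)
t = $2,772.00 / ($33,000.00 × 0.042)
t = 2

t = I/(P×r) = 2 years


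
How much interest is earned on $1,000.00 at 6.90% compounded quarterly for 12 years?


Compound interest earned = final amount − principal.
A = P(1 + r/n)^(nt) = $1,000.00 × (1 + 0.069/4)^(4 × 12) = $2,272.63
Interest = A − P = $2,272.63 − $1,000.00 = $1,272.63

Interest = A - P = $1,272.63


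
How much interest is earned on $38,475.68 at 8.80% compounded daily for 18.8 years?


Compound interest earned = final amount − principal.
A = P(1 + r/n)^(nt) = $38,475.68 × (1 + 0.088/365)^(365 × 18.8) = $201,185.42
Interest = A − P = $201,185.42 − $38,475.68 = $162,709.74

Interest = A - P = $162,709.74


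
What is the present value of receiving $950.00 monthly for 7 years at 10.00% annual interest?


Present value of an ordinary annuity: PV = PMT × (1 − (1 + r)^(−n)) / r
Monthly rate r = 0.1/12 ≈ 0.00833333, n = 84
PV = $950.00 × (1 − (1 + 0.1/12)^(−84)) / (0.1/12)
PV = $950.00 × 60.236667
PV = $57,224.83

PV = PMT × (1-(1+r)^(-n))/r = $57,224.83


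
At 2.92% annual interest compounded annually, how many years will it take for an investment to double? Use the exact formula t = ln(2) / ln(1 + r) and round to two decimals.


Doubling condition: (1 + r)^t = 2
Take ln of both sides: t × ln(1 + r) = ln(2)
t = ln(2) / ln(1 + r)
t = 0.693147 / 0.028782
t = 24.08

t = ln(2) / ln(1 + r) = 24.08 years


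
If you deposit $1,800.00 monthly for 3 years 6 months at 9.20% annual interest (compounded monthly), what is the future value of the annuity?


Future value of an ordinary annuity: FV = PMT × ((1 + r)^n − 1) / r
Monthly rate r = 0.092/12 ≈ 0.00766667, n = 42
FV = $1,800.00 × ((1 + 0.092/12)^42 − 1) / (0.092/12)
FV = $1,800.00 × 49.329291
FV = $88,792.72

FV = PMT × ((1+r)^n - 1)/r = $88,792.72


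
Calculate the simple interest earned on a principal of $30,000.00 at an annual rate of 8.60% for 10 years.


Simple interest formula: I = P × r × t
I = $30,000.00 × 0.086 × 10
I = $25,800.00

I = P × r × t = $25,800.00


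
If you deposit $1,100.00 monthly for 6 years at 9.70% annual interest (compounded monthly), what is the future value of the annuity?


Future value of an ordinary annuity: FV = PMT × ((1 + r)^n − 1) / r
Monthly rate r = 0.097/12 ≈ 0.00808333, n = 72
FV = $1,100.00 × ((1 + 0.097/12)^72 − 1) / (0.097/12)
FV = $1,100.00 × 97.166834
FV = $106,883.52

FV = PMT × ((1+r)^n - 1)/r = $106,883.52


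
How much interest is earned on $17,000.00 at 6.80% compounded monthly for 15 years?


Compound interest earned = final amount − principal.
A = P(1 + r/n)^(nt) = $17,000.00 × (1 + 0.068/12)^(12 × 15) = $47,008.77
Interest = A − P = $47,008.77 − $17,000.00 = $30,008.77

Interest = A - P = $30,008.77


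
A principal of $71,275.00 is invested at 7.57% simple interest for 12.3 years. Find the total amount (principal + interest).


Total amount formula: A = P(1 + rt) = P + P·r·t
Interest: I = P × r × t = $71,275.00 × 0.0757 × 12.3 = $66,364.87
A = P + I = $71,275.00 + $66,364.87 = $137,639.87

A = P + I = P(1 + rt) = $137,639.87


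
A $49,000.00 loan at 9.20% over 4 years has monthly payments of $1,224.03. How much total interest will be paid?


Total paid over the life of the loan = PMT × n.
Total paid = $1,224.03 × 48 = $58,753.44
Total interest = total paid − principal = $58,753.44 − $49,000.00 = $9,753.44

Total interest = (PMT × n) - PV = $9,753.44


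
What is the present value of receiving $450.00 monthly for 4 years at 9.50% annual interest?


Present value of an ordinary annuity: PV = PMT × (1 − (1 + r)^(−n)) / r
Monthly rate r = 0.095/12 ≈ 0.00791667, n = 48
PV = $450.00 × (1 − (1 + 0.095/12)^(−48)) / (0.095/12)
PV = $450.00 × 39.803947
PV = $17,911.78

PV = PMT × (1-(1+r)^(-n))/r = $17,911.78


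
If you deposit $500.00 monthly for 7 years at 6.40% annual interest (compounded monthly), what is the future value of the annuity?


Future value of an ordinary annuity: FV = PMT × ((1 + r)^n − 1) / r
Monthly rate r = 0.064/12 ≈ 0.00533333, n = 84
FV = $500.00 × ((1 + 0.064/12)^84 − 1) / (0.064/12)
FV = $500.00 × 105.621855
FV = $52,810.93

FV = PMT × ((1+r)^n - 1)/r = $52,810.93


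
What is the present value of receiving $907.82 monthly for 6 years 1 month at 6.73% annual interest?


Present value of an ordinary annuity: PV = PMT × (1 − (1 + r)^(−n)) / r
Monthly rate r = 0.0673/12 ≈ 0.00560833, n = 73
PV = $907.82 × (1 − (1 + 0.0673/12)^(−73)) / (0.0673/12)
PV = $907.82 × 59.767671
PV = $54,258.29

PV = PMT × (1-(1+r)^(-n))/r = $54,258.29


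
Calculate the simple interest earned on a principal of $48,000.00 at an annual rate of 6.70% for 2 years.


Simple interest formula: I = P × r × t
I = $48,000.00 × 0.067 × 2
I = $6,432.00

I = P × r × t = $6,432.00


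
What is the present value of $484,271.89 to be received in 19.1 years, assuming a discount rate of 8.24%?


Present value formula: PV = FV / (1 + r)^t
PV = $484,271.89 / (1 + 0.0824)^19.1
PV = $484,271.89 / 4.5373958
PV = $106,729.04

PV = FV / (1 + r)^t = $106,729.04


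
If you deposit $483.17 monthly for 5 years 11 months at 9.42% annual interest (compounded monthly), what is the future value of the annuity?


Future value of an ordinary annuity: FV = PMT × ((1 + r)^n − 1) / r
Monthly rate r = 0.0942/12 = 0.00785, n = 71
FV = $483.17 × ((1 + 0.0942/12)^71 − 1) / (0.0942/12)
FV = $483.17 × 94.553341
FV = $45,685.34

FV = PMT × ((1+r)^n - 1)/r = $45,685.34


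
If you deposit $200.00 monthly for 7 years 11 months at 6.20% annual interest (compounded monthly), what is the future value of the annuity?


Future value of an ordinary annuity: FV = PMT × ((1 + r)^n − 1) / r
Monthly rate r = 0.062/12 ≈ 0.00516667, n = 95
FV = $200.00 × ((1 + 0.062/12)^95 − 1) / (0.062/12)
FV = $200.00 × 122.247867
FV = $24,449.57

FV = PMT × ((1+r)^n - 1)/r = $24,449.57


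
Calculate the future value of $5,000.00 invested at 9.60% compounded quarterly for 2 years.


Compound interest formula: A = P(1 + r/n)^(nt)
A = $5,000.00 × (1 + 0.096/4)^(4 × 2)
Growth factor: (1 + 0.096/4)^8 = 1.208926
A = $5,000.00 × 1.208926
A = $6,044.63

A = P(1 + r/n)^(nt) = $6,044.63


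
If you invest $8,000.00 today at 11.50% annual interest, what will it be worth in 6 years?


Future value formula: FV = PV × (1 + r)^t
FV = $8,000.00 × (1 + 0.115)^6
FV = $8,000.00 × 1.921539
FV = $15,372.31

FV = PV × (1 + r)^t = $15,372.31


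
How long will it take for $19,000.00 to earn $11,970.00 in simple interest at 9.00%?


Rearrange the simple interest formula for t:
I = P × r × t  ⇒  t = I / (P × r)
t = $11,970.00 / ($19,000.00 × 0.09)
t = 7

t = I/(P×r) = 7 years


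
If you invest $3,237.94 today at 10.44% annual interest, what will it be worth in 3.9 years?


Future value formula: FV = PV × (1 + r)^t
FV = $3,237.94 × (1 + 0.1044)^3.9
FV = $3,237.94 × 1.472967
FV = $4,769.38

FV = PV × (1 + r)^t = $4,769.38


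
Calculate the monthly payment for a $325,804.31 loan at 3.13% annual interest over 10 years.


Loan payment formula: PMT = PV × r / (1 − (1 + r)^(−n))
Monthly rate r = 0.0313/12 ≈ 0.00260833, n = 120 months
Denominator: 1 − (1 + 0.0313/12)^(−120) = 0.268452
PMT = $325,804.31 × (0.0313/12) / 0.268452
PMT = $3,165.58 per month

PMT = PV × r / (1-(1+r)^(-n)) = $3,165.58/month


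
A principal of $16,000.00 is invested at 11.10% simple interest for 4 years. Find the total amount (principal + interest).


Total amount formula: A = P(1 + rt) = P + P·r·t
Interest: I = P × r × t = $16,000.00 × 0.111 × 4 = $7,104.00
A = P + I = $16,000.00 + $7,104.00 = $23,104.00

A = P + I = P(1 + rt) = $23,104.00


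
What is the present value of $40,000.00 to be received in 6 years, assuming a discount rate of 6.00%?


Present value formula: PV = FV / (1 + r)^t
PV = $40,000.00 / (1 + 0.06)^6
PV = $40,000.00 / 1.418519
PV = $28,198.42

PV = FV / (1 + r)^t = $28,198.42


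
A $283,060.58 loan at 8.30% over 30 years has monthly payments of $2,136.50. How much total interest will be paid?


Total paid over the life of the loan = PMT × n.
Total paid = $2,136.50 × 360 = $769,140.00
Total interest = total paid − principal = $769,140.00 − $283,060.58 = $486,079.42

Total interest = (PMT × n) - PV = $486,079.42


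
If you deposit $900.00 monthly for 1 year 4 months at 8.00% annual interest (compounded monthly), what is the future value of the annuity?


Future value of an ordinary annuity: FV = PMT × ((1 + r)^n − 1) / r
Monthly rate r = 0.08/12 ≈ 0.00666667, n = 16
FV = $900.00 × ((1 + 0.08/12)^16 − 1) / (0.08/12)
FV = $900.00 × 16.825437
FV = $15,142.89

FV = PMT × ((1+r)^n - 1)/r = $15,142.89


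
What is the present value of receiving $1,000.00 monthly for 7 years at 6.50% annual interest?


Present value of an ordinary annuity: PV = PMT × (1 − (1 + r)^(−n)) / r
Monthly rate r = 0.065/12 ≈ 0.00541667, n = 84
PV = $1,000.00 × (1 − (1 + 0.065/12)^(−84)) / (0.065/12)
PV = $1,000.00 × 67.342623
PV = $67,342.62

PV = PMT × (1-(1+r)^(-n))/r = $67,342.62


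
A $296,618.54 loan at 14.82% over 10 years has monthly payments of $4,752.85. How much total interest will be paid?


Total paid over the life of the loan = PMT × n.
Total paid = $4,752.85 × 120 = $570,342.00
Total interest = total paid − principal = $570,342.00 − $296,618.54 = $273,723.46

Total interest = (PMT × n) - PV = $273,723.46


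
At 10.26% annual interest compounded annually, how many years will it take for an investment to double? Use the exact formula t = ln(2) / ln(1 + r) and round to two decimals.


Doubling condition: (1 + r)^t = 2
Take ln of both sides: t × ln(1 + r) = ln(2)
t = ln(2) / ln(1 + r)
t = 0.693147 / 0.097671
t = 7.10

t = ln(2) / ln(1 + r) = 7.10 years


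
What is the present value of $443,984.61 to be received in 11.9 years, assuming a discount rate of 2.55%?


Present value formula: PV = FV / (1 + r)^t
PV = $443,984.61 / (1 + 0.0255)^11.9
PV = $443,984.61 / 1.34938044
PV = $329,028.49

PV = FV / (1 + r)^t = $329,028.49


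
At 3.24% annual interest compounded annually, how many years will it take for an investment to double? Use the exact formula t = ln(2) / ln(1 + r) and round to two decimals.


Doubling condition: (1 + r)^t = 2
Take ln of both sides: t × ln(1 + r) = ln(2)
t = ln(2) / ln(1 + r)
t = 0.693147 / 0.031886
t = 21.74

t = ln(2) / ln(1 + r) = 21.74 years


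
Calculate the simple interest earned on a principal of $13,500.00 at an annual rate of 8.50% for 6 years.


Simple interest formula: I = P × r × t
I = $13,500.00 × 0.085 × 6
I = $6,885.00

I = P × r × t = $6,885.00


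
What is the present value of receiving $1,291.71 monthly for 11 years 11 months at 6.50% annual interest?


Present value of an ordinary annuity: PV = PMT × (1 − (1 + r)^(−n)) / r
Monthly rate r = 0.065/12 ≈ 0.00541667, n = 143
PV = $1,291.71 × (1 − (1 + 0.065/12)^(−143)) / (0.065/12)
PV = $1,291.71 × 99.348888
PV = $128,329.95

PV = PMT × (1-(1+r)^(-n))/r = $128,329.95


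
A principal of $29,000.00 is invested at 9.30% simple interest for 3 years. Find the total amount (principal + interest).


Total amount formula: A = P(1 + rt) = P + P·r·t
Interest: I = P × r × t = $29,000.00 × 0.093 × 3 = $8,091.00
A = P + I = $29,000.00 + $8,091.00 = $37,091.00

A = P + I = P(1 + rt) = $37,091.00


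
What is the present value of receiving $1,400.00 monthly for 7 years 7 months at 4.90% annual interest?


Present value of an ordinary annuity: PV = PMT × (1 − (1 + r)^(−n)) / r
Monthly rate r = 0.049/12 ≈ 0.00408333, n = 91
PV = $1,400.00 × (1 − (1 + 0.049/12)^(−91)) / (0.049/12)
PV = $1,400.00 × 75.8783248
PV = $106,229.65

PV = PMT × (1-(1+r)^(-n))/r = $106,229.65


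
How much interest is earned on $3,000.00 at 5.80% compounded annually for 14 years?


Compound interest earned = final amount − principal.
A = P(1 + r/n)^(nt) = $3,000.00 × (1 + 0.058/1)^(1 × 14) = $6,605.73
Interest = A − P = $6,605.73 − $3,000.00 = $3,605.73

Interest = A - P = $3,605.73


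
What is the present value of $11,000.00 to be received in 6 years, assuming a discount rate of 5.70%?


Present value formula: PV = FV / (1 + r)^t
PV = $11,000.00 / (1 + 0.057)^6
PV = $11,000.00 / 1.394601
PV = $7,887.56

PV = FV / (1 + r)^t = $7,887.56


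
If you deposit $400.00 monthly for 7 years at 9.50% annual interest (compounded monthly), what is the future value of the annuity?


Future value of an ordinary annuity: FV = PMT × ((1 + r)^n − 1) / r
Monthly rate r = 0.095/12 ≈ 0.00791667, n = 84
FV = $400.00 × ((1 + 0.095/12)^84 − 1) / (0.095/12)
FV = $400.00 × 118.661756
FV = $47,464.70

FV = PMT × ((1+r)^n - 1)/r = $47,464.70


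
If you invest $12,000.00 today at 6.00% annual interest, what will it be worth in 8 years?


Future value formula: FV = PV × (1 + r)^t
FV = $12,000.00 × (1 + 0.06)^8
FV = $12,000.00 × 1.593848
FV = $19,126.18

FV = PV × (1 + r)^t = $19,126.18


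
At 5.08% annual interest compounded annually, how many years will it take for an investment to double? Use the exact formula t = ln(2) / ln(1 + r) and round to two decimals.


Doubling condition: (1 + r)^t = 2
Take ln of both sides: t × ln(1 + r) = ln(2)
t = ln(2) / ln(1 + r)
t = 0.693147 / 0.049552
t = 13.99

t = ln(2) / ln(1 + r) = 13.99 years


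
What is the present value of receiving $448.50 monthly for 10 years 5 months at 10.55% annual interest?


Present value of an ordinary annuity: PV = PMT × (1 − (1 + r)^(−n)) / r
Monthly rate r = 0.1055/12 ≈ 0.00879167, n = 125
PV = $448.50 × (1 − (1 + 0.1055/12)^(−125)) / (0.1055/12)
PV = $448.50 × 75.660034
PV = $33,933.53

PV = PMT × (1-(1+r)^(-n))/r = $33,933.53


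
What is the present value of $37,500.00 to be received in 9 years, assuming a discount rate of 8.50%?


Present value formula: PV = FV / (1 + r)^t
PV = $37,500.00 / (1 + 0.085)^9
PV = $37,500.00 / 2.083856
PV = $17,995.49

PV = FV / (1 + r)^t = $17,995.49


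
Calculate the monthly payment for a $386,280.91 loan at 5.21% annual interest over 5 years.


Loan payment formula: PMT = PV × r / (1 − (1 + r)^(−n))
Monthly rate r = 0.0521/12 ≈ 0.00434167, n = 60 months
Denominator: 1 − (1 + 0.0521/12)^(−60) = 0.2288992
PMT = $386,280.91 × (0.0521/12) / 0.2288992
PMT = $7,326.82 per month

PMT = PV × r / (1-(1+r)^(-n)) = $7,326.82/month


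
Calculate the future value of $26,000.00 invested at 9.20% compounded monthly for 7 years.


Compound interest formula: A = P(1 + r/n)^(nt)
A = $26,000.00 × (1 + 0.092/12)^(12 × 7)
Growth factor: (1 + 0.092/12)^84 = 1.899411
A = $26,000.00 × 1.899411
A = $49,384.69

A = P(1 + r/n)^(nt) = $49,384.69


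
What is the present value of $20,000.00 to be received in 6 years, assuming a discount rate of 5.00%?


Present value formula: PV = FV / (1 + r)^t
PV = $20,000.00 / (1 + 0.05)^6
PV = $20,000.00 / 1.3400956
PV = $14,924.31

PV = FV / (1 + r)^t = $14,924.31


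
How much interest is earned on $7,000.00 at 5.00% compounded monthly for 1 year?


Compound interest earned = final amount − principal.
A = P(1 + r/n)^(nt) = $7,000.00 × (1 + 0.05/12)^(12 × 1) = $7,358.13
Interest = A − P = $7,358.13 − $7,000.00 = $358.13

Interest = A - P = $358.13


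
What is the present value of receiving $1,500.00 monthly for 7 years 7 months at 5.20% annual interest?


Present value of an ordinary annuity: PV = PMT × (1 − (1 + r)^(−n)) / r
Monthly rate r = 0.052/12 ≈ 0.00433333, n = 91
PV = $1,500.00 × (1 − (1 + 0.052/12)^(−91)) / (0.052/12)
PV = $1,500.00 × 75.068339
PV = $112,602.51

PV = PMT × (1-(1+r)^(-n))/r = $112,602.51


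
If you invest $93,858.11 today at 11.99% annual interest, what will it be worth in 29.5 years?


Future value formula: FV = PV × (1 + r)^t
FV = $93,858.11 × (1 + 0.1199)^29.5
FV = $93,858.11 × 28.2349951
FV = $2,650,083.28

FV = PV × (1 + r)^t = $2,650,083.28


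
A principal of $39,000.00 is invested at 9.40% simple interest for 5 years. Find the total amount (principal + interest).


Total amount formula: A = P(1 + rt) = P + P·r·t
Interest: I = P × r × t = $39,000.00 × 0.094 × 5 = $18,330.00
A = P + I = $39,000.00 + $18,330.00 = $57,330.00

A = P + I = P(1 + rt) = $57,330.00


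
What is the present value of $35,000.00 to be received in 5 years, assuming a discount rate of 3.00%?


Present value formula: PV = FV / (1 + r)^t
PV = $35,000.00 / (1 + 0.03)^5
PV = $35,000.00 / 1.159274
PV = $30,191.31

PV = FV / (1 + r)^t = $30,191.31


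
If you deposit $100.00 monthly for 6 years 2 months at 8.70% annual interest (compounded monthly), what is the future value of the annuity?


Future value of an ordinary annuity: FV = PMT × ((1 + r)^n − 1) / r
Monthly rate r = 0.087/12 = 0.00725, n = 74
FV = $100.00 × ((1 + 0.087/12)^74 − 1) / (0.087/12)
FV = $100.00 × 97.476534
FV = $9,747.65

FV = PMT × ((1+r)^n - 1)/r = $9,747.65


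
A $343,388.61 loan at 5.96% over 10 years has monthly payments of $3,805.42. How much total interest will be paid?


Total paid over the life of the loan = PMT × n.
Total paid = $3,805.42 × 120 = $456,650.40
Total interest = total paid − principal = $456,650.40 − $343,388.61 = $113,261.79

Total interest = (PMT × n) - PV = $113,261.79


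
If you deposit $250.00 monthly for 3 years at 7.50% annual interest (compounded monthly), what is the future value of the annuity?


Future value of an ordinary annuity: FV = PMT × ((1 + r)^n − 1) / r
Monthly rate r = 0.075/12 = 0.00625, n = 36
FV = $250.00 × ((1 + 0.075/12)^36 − 1) / (0.075/12)
FV = $250.00 × 40.231382
FV = $10,057.85

FV = PMT × ((1+r)^n - 1)/r = $10,057.85


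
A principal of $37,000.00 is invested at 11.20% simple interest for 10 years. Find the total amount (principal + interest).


Total amount formula: A = P(1 + rt) = P + P·r·t
Interest: I = P × r × t = $37,000.00 × 0.112 × 10 = $41,440.00
A = P + I = $37,000.00 + $41,440.00 = $78,440.00

A = P + I = P(1 + rt) = $78,440.00


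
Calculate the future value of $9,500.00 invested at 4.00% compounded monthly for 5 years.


Compound interest formula: A = P(1 + r/n)^(nt)
A = $9,500.00 × (1 + 0.04/12)^(12 × 5)
Growth factor: (1 + 0.04/12)^60 = 1.220997
A = $9,500.00 × 1.220997
A = $11,599.47

A = P(1 + r/n)^(nt) = $11,599.47


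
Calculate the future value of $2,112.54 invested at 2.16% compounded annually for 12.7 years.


Compound interest formula: A = P(1 + r/n)^(nt)
A = $2,112.54 × (1 + 0.0216/1)^(1 × 12.7)
Growth factor: (1 + 0.0216/1)^12.7 = 1.311799
A = $2,112.54 × 1.311799
A = $2,771.23

A = P(1 + r/n)^(nt) = $2,771.23


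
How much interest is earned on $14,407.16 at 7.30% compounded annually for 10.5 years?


Compound interest earned = final amount − principal.
A = P(1 + r/n)^(nt) = $14,407.16 × (1 + 0.073/1)^(1 × 10.5) = $30,190.86
Interest = A − P = $30,190.86 − $14,407.16 = $15,783.70

Interest = A - P = $15,783.70


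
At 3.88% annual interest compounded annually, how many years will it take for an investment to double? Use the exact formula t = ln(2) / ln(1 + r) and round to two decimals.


Doubling condition: (1 + r)^t = 2
Take ln of both sides: t × ln(1 + r) = ln(2)
t = ln(2) / ln(1 + r)
t = 0.693147 / 0.038066
t = 18.21

t = ln(2) / ln(1 + r) = 18.21 years


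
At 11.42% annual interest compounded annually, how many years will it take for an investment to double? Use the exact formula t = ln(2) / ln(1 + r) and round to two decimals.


Doubling condition: (1 + r)^t = 2
Take ln of both sides: t × ln(1 + r) = ln(2)
t = ln(2) / ln(1 + r)
t = 0.693147 / 0.108137
t = 6.41

t = ln(2) / ln(1 + r) = 6.41 years


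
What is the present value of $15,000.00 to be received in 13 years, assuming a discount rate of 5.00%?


Present value formula: PV = FV / (1 + r)^t
PV = $15,000.00 / (1 + 0.05)^13
PV = $15,000.00 / 1.885649
PV = $7,954.82

PV = FV / (1 + r)^t = $7,954.82


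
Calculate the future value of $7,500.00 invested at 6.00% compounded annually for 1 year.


Compound interest formula: A = P(1 + r/n)^(nt)
A = $7,500.00 × (1 + 0.06/1)^(1 × 1)
Growth factor: (1 + 0.06/1)^1 = 1.060000
A = $7,500.00 × 1.060000
A = $7,950.00

A = P(1 + r/n)^(nt) = $7,950.00


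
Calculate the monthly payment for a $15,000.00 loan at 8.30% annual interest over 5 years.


Loan payment formula: PMT = PV × r / (1 − (1 + r)^(−n))
Monthly rate r = 0.083/12 ≈ 0.00691667, n = 60 months
Denominator: 1 − (1 + 0.083/12)^(−60) = 0.338716
PMT = $15,000.00 × (0.083/12) / 0.338716
PMT = $306.30 per month

PMT = PV × r / (1-(1+r)^(-n)) = $306.30/month


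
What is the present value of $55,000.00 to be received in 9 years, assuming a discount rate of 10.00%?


Present value formula: PV = FV / (1 + r)^t
PV = $55,000.00 / (1 + 0.1)^9
PV = $55,000.00 / 2.357948
PV = $23,325.37

PV = FV / (1 + r)^t = $23,325.37


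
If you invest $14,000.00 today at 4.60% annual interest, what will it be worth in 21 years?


Future value formula: FV = PV × (1 + r)^t
FV = $14,000.00 × (1 + 0.046)^21
FV = $14,000.00 × 2.571375
FV = $35,999.25

FV = PV × (1 + r)^t = $35,999.25


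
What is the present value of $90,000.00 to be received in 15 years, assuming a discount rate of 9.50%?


Present value formula: PV = FV / (1 + r)^t
PV = $90,000.00 / (1 + 0.095)^15
PV = $90,000.00 / 3.901322
PV = $23,069.10

PV = FV / (1 + r)^t = $23,069.10


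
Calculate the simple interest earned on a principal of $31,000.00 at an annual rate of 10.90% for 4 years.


Simple interest formula: I = P × r × t
I = $31,000.00 × 0.109 × 4
I = $13,516.00

I = P × r × t = $13,516.00


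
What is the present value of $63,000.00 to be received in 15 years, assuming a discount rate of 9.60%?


Present value formula: PV = FV / (1 + r)^t
PV = $63,000.00 / (1 + 0.096)^15
PV = $63,000.00 / 3.955108
PV = $15,928.77

PV = FV / (1 + r)^t = $15,928.77


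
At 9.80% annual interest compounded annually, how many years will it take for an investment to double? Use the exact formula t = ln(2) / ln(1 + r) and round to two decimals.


Doubling condition: (1 + r)^t = 2
Take ln of both sides: t × ln(1 + r) = ln(2)
t = ln(2) / ln(1 + r)
t = 0.693147 / 0.093490
t = 7.41

t = ln(2) / ln(1 + r) = 7.41 years


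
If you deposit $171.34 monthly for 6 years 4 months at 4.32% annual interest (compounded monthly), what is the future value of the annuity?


Future value of an ordinary annuity: FV = PMT × ((1 + r)^n − 1) / r
Monthly rate r = 0.0432/12 = 0.0036, n = 76
FV = $171.34 × ((1 + 0.0432/12)^76 − 1) / (0.0432/12)
FV = $171.34 × 87.234187
FV = $14,946.71

FV = PMT × ((1+r)^n - 1)/r = $14,946.71


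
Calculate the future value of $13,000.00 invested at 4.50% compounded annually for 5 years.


Compound interest formula: A = P(1 + r/n)^(nt)
A = $13,000.00 × (1 + 0.045/1)^(1 × 5)
Growth factor: (1 + 0.045/1)^5 = 1.246182
A = $13,000.00 × 1.246182
A = $16,200.37

A = P(1 + r/n)^(nt) = $16,200.37


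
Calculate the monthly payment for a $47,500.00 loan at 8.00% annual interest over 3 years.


Loan payment formula: PMT = PV × r / (1 − (1 + r)^(−n))
Monthly rate r = 0.08/12 ≈ 0.00666667, n = 36 months
Denominator: 1 − (1 + 0.08/12)^(−36) = 0.212745
PMT = $47,500.00 × (0.08/12) / 0.212745
PMT = $1,488.48 per month

PMT = PV × r / (1-(1+r)^(-n)) = $1,488.48/month


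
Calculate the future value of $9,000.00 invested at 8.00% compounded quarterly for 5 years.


Compound interest formula: A = P(1 + r/n)^(nt)
A = $9,000.00 × (1 + 0.08/4)^(4 × 5)
Growth factor: (1 + 0.08/4)^20 = 1.4859474
A = $9,000.00 × 1.4859474
A = $13,373.53

A = P(1 + r/n)^(nt) = $13,373.53


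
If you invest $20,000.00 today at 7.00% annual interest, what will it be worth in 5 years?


Future value formula: FV = PV × (1 + r)^t
FV = $20,000.00 × (1 + 0.07)^5
FV = $20,000.00 × 1.4025517
FV = $28,051.03

FV = PV × (1 + r)^t = $28,051.03


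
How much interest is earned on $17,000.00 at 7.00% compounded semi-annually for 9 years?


Compound interest earned = final amount − principal.
A = P(1 + r/n)^(nt) = $17,000.00 × (1 + 0.07/2)^(2 × 9) = $31,577.32
Interest = A − P = $31,577.32 − $17,000.00 = $14,577.32

Interest = A - P = $14,577.32


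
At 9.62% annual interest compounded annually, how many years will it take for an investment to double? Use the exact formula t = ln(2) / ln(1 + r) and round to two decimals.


Doubling condition: (1 + r)^t = 2
Take ln of both sides: t × ln(1 + r) = ln(2)
t = ln(2) / ln(1 + r)
t = 0.693147 / 0.091850
t = 7.55

t = ln(2) / ln(1 + r) = 7.55 years


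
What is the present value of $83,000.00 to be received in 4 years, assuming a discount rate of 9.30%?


Present value formula: PV = FV / (1 + r)^t
PV = $83,000.00 / (1 + 0.093)^4
PV = $83,000.00 / 1.4271862
PV = $58,156.39

PV = FV / (1 + r)^t = $58,156.39


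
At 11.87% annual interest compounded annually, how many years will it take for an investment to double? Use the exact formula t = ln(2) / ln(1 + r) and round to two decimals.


Doubling condition: (1 + r)^t = 2
Take ln of both sides: t × ln(1 + r) = ln(2)
t = ln(2) / ln(1 + r)
t = 0.693147 / 0.112167
t = 6.18

t = ln(2) / ln(1 + r) = 6.18 years


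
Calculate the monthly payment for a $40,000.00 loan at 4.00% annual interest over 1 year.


Loan payment formula: PMT = PV × r / (1 − (1 + r)^(−n))
Monthly rate r = 0.04/12 ≈ 0.00333333, n = 12 months
Denominator: 1 − (1 + 0.04/12)^(−12) = 0.0391466
PMT = $40,000.00 × (0.04/12) / 0.0391466
PMT = $3,406.00 per month

PMT = PV × r / (1-(1+r)^(-n)) = $3,406.00/month


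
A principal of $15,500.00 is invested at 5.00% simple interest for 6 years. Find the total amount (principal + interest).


Total amount formula: A = P(1 + rt) = P + P·r·t
Interest: I = P × r × t = $15,500.00 × 0.05 × 6 = $4,650.00
A = P + I = $15,500.00 + $4,650.00 = $20,150.00

A = P + I = P(1 + rt) = $20,150.00


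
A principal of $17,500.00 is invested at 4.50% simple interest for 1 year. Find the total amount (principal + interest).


Total amount formula: A = P(1 + rt) = P + P·r·t
Interest: I = P × r × t = $17,500.00 × 0.045 × 1 = $787.50
A = P + I = $17,500.00 + $787.50 = $18,287.50

A = P + I = P(1 + rt) = $18,287.50


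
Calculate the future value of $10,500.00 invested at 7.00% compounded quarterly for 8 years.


Compound interest formula: A = P(1 + r/n)^(nt)
A = $10,500.00 × (1 + 0.07/4)^(4 × 8)
Growth factor: (1 + 0.07/4)^32 = 1.742213
A = $10,500.00 × 1.742213
A = $18,293.24

A = P(1 + r/n)^(nt) = $18,293.24


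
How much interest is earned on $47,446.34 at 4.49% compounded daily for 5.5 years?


Compound interest earned = final amount − principal.
A = P(1 + r/n)^(nt) = $47,446.34 × (1 + 0.0449/365)^(365 × 5.5) = $60,735.85
Interest = A − P = $60,735.85 − $47,446.34 = $13,289.51

Interest = A - P = $13,289.51


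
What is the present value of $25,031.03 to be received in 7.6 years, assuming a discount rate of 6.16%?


Present value formula: PV = FV / (1 + r)^t
PV = $25,031.03 / (1 + 0.0616)^7.6
PV = $25,031.03 / 1.575081
PV = $15,891.90

PV = FV / (1 + r)^t = $15,891.90


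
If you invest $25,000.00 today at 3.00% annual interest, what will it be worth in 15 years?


Future value formula: FV = PV × (1 + r)^t
FV = $25,000.00 × (1 + 0.03)^15
FV = $25,000.00 × 1.55796742
FV = $38,949.19

FV = PV × (1 + r)^t = $38,949.19


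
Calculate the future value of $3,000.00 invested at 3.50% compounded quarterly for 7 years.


Compound interest formula: A = P(1 + r/n)^(nt)
A = $3,000.00 × (1 + 0.035/4)^(4 × 7)
Growth factor: (1 + 0.035/4)^28 = 1.276261
A = $3,000.00 × 1.276261
A = $3,828.78

A = P(1 + r/n)^(nt) = $3,828.78


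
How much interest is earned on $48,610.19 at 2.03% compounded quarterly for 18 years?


Compound interest earned = final amount − principal.
A = P(1 + r/n)^(nt) = $48,610.19 × (1 + 0.0203/4)^(4 × 18) = $69,986.97
Interest = A − P = $69,986.97 − $48,610.19 = $21,376.78

Interest = A - P = $21,376.78


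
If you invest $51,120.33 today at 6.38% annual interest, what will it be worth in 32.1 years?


Future value formula: FV = PV × (1 + r)^t
FV = $51,120.33 × (1 + 0.0638)^32.1
FV = $51,120.33 × 7.2812434
FV = $372,219.57

FV = PV × (1 + r)^t = $372,219.57


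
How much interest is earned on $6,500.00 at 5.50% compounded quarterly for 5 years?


Compound interest earned = final amount − principal.
A = P(1 + r/n)^(nt) = $6,500.00 × (1 + 0.055/4)^(4 × 5) = $8,541.43
Interest = A − P = $8,541.43 − $6,500.00 = $2,041.43

Interest = A - P = $2,041.43


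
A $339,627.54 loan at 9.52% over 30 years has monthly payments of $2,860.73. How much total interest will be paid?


Total paid over the life of the loan = PMT × n.
Total paid = $2,860.73 × 360 = $1,029,862.80
Total interest = total paid − principal = $1,029,862.80 − $339,627.54 = $690,235.26

Total interest = (PMT × n) - PV = $690,235.26


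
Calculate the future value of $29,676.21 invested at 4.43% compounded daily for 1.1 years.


Compound interest formula: A = P(1 + r/n)^(nt)
A = $29,676.21 × (1 + 0.0443/365)^(365 × 1.1)
Growth factor: (1 + 0.0443/365)^401.5 = 1.0499337
A = $29,676.21 × 1.0499337
A = $31,158.05

A = P(1 + r/n)^(nt) = $31,158.05


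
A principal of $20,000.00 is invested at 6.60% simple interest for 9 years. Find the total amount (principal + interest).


Total amount formula: A = P(1 + rt) = P + P·r·t
Interest: I = P × r × t = $20,000.00 × 0.066 × 9 = $11,880.00
A = P + I = $20,000.00 + $11,880.00 = $31,880.00

A = P + I = P(1 + rt) = $31,880.00


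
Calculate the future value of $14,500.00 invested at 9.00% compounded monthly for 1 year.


Compound interest formula: A = P(1 + r/n)^(nt)
A = $14,500.00 × (1 + 0.09/12)^(12 × 1)
Growth factor: (1 + 0.09/12)^12 = 1.093807
A = $14,500.00 × 1.093807
A = $15,860.20

A = P(1 + r/n)^(nt) = $15,860.20


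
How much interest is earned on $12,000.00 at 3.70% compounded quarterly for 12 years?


Compound interest earned = final amount − principal.
A = P(1 + r/n)^(nt) = $12,000.00 × (1 + 0.037/4)^(4 × 12) = $18,669.02
Interest = A − P = $18,669.02 − $12,000.00 = $6,669.02

Interest = A - P = $6,669.02


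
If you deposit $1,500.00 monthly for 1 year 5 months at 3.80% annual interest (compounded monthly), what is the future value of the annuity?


Future value of an ordinary annuity: FV = PMT × ((1 + r)^n − 1) / r
Monthly rate r = 0.038/12 ≈ 0.00316667, n = 17
FV = $1,500.00 × ((1 + 0.038/12)^17 − 1) / (0.038/12)
FV = $1,500.00 × 17.437562
FV = $26,156.34

FV = PMT × ((1+r)^n - 1)/r = $26,156.34


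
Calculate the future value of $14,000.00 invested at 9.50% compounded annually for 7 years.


Compound interest formula: A = P(1 + r/n)^(nt)
A = $14,000.00 × (1 + 0.095/1)^(1 × 7)
Growth factor: (1 + 0.095/1)^7 = 1.8875516
A = $14,000.00 × 1.8875516
A = $26,425.72

A = P(1 + r/n)^(nt) = $26,425.72


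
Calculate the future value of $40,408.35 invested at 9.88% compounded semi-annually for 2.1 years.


Compound interest formula: A = P(1 + r/n)^(nt)
A = $40,408.35 × (1 + 0.0988/2)^(2 × 2.1)
Growth factor: (1 + 0.0988/2)^4.2 = 1.224482
A = $40,408.35 × 1.224482
A = $49,479.30

A = P(1 + r/n)^(nt) = $49,479.30


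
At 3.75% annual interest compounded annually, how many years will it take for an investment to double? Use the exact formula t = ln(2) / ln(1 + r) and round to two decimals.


Doubling condition: (1 + r)^t = 2
Take ln of both sides: t × ln(1 + r) = ln(2)
t = ln(2) / ln(1 + r)
t = 0.693147 / 0.036814
t = 18.83

t = ln(2) / ln(1 + r) = 18.83 years


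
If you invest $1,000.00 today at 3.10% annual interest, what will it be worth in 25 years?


Future value formula: FV = PV × (1 + r)^t
FV = $1,000.00 × (1 + 0.031)^25
FV = $1,000.00 × 2.145194
FV = $2,145.19

FV = PV × (1 + r)^t = $2,145.19


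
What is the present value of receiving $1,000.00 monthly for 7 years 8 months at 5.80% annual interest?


Present value of an ordinary annuity: PV = PMT × (1 − (1 + r)^(−n)) / r
Monthly rate r = 0.058/12 ≈ 0.00483333, n = 92
PV = $1,000.00 × (1 − (1 + 0.058/12)^(−92)) / (0.058/12)
PV = $1,000.00 × 74.125874
PV = $74,125.87

PV = PMT × (1-(1+r)^(-n))/r = $74,125.87


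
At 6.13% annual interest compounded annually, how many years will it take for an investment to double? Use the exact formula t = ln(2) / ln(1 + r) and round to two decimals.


Doubling condition: (1 + r)^t = 2
Take ln of both sides: t × ln(1 + r) = ln(2)
t = ln(2) / ln(1 + r)
t = 0.693147 / 0.059495
t = 11.65

t = ln(2) / ln(1 + r) = 11.65 years


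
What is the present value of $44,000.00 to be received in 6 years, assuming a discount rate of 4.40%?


Present value formula: PV = FV / (1 + r)^t
PV = $44,000.00 / (1 + 0.044)^6
PV = $44,000.00 / 1.294801
PV = $33,982.06

PV = FV / (1 + r)^t = $33,982.06


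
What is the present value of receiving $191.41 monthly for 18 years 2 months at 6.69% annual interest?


Present value of an ordinary annuity: PV = PMT × (1 − (1 + r)^(−n)) / r
Monthly rate r = 0.0669/12 = 0.005575, n = 218
PV = $191.41 × (1 − (1 + 0.0669/12)^(−218)) / (0.0669/12)
PV = $191.41 × 125.989418
PV = $24,115.63

PV = PMT × (1-(1+r)^(-n))/r = $24,115.63


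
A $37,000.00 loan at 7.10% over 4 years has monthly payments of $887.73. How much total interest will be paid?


Total paid over the life of the loan = PMT × n.
Total paid = $887.73 × 48 = $42,611.04
Total interest = total paid − principal = $42,611.04 − $37,000.00 = $5,611.04

Total interest = (PMT × n) - PV = $5,611.04


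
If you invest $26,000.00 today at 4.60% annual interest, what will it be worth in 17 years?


Future value formula: FV = PV × (1 + r)^t
FV = $26,000.00 × (1 + 0.046)^17
FV = $26,000.00 × 2.1480216
FV = $55,848.56

FV = PV × (1 + r)^t = $55,848.56


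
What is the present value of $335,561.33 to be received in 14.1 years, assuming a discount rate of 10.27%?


Present value formula: PV = FV / (1 + r)^t
PV = $335,561.33 / (1 + 0.1027)^14.1
PV = $335,561.33 / 3.9687065
PV = $84,551.81

PV = FV / (1 + r)^t = $84,551.81


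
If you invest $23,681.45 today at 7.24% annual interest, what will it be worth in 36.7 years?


Future value formula: FV = PV × (1 + r)^t
FV = $23,681.45 × (1 + 0.0724)^36.7
FV = $23,681.45 × 13.0045328
FV = $307,966.19

FV = PV × (1 + r)^t = $307,966.19


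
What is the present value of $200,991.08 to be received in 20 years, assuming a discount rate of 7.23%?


Present value formula: PV = FV / (1 + r)^t
PV = $200,991.08 / (1 + 0.0723)^20
PV = $200,991.08 / 4.039486
PV = $49,756.60

PV = FV / (1 + r)^t = $49,756.60


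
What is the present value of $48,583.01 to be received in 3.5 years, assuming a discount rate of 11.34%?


Present value formula: PV = FV / (1 + r)^t
PV = $48,583.01 / (1 + 0.1134)^3.5
PV = $48,583.01 / 1.456395
PV = $33,358.40

PV = FV / (1 + r)^t = $33,358.40


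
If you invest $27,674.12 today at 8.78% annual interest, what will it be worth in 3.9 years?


Future value formula: FV = PV × (1 + r)^t
FV = $27,674.12 × (1 + 0.0878)^3.9
FV = $27,674.12 × 1.3884854
FV = $38,425.11

FV = PV × (1 + r)^t = $38,425.11


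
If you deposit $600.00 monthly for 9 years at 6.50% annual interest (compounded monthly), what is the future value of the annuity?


Future value of an ordinary annuity: FV = PMT × ((1 + r)^n − 1) / r
Monthly rate r = 0.065/12 ≈ 0.00541667, n = 108
FV = $600.00 × ((1 + 0.065/12)^108 − 1) / (0.065/12)
FV = $600.00 × 146.244833
FV = $87,746.90

FV = PMT × ((1+r)^n - 1)/r = $87,746.90


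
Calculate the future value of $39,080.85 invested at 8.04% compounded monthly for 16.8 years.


Compound interest formula: A = P(1 + r/n)^(nt)
A = $39,080.85 × (1 + 0.0804/12)^(12 × 16.8)
Growth factor: (1 + 0.0804/12)^201.6 = 3.8428535
A = $39,080.85 × 3.8428535
A = $150,181.98

A = P(1 + r/n)^(nt) = $150,181.98


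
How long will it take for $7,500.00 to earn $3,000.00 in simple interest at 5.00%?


Rearrange the simple interest formula for t:
I = P × r × t  ⇒  t = I / (P × r)
t = $3,000.00 / ($7,500.00 × 0.05)
t = 8

t = I/(P×r) = 8 years
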